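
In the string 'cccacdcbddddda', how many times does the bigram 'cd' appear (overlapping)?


Scanning 'cccacdcbddddda' for bigram 'cd':
  Position 0: 'cc' -> no
  Position 1: 'cc' -> no
  Position 2: 'ca' -> no
  Position 3: 'ac' -> no
  Position 4: 'cd' -> MATCH
  Position 5: 'dc' -> no
  Position 6: 'cb' -> no
  Position 7: 'bd' -> no
  Position 8: 'dd' -> no
  Position 9: 'dd' -> no
  Position 10: 'dd' -> no
  Position 11: 'dd' -> no
  Position 12: 'da' -> no
Total matches: 1

1


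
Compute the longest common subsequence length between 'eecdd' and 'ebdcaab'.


DP table for LCS of 'eecdd' and 'ebdcaab':
       e  b  d  c  a  a  b
    0  0  0  0  0  0  0  0
  e 0  1  1  1  1  1  1  1
  e 0  1  1  1  1  1  1  1
  c 0  1  1  1  2  2  2  2
  d 0  1  1  2  2  2  2  2
  d 0  1  1  2  2  2  2  2
LCS: 'ec'
LCS length = 2

2


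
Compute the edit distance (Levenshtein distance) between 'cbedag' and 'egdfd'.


Building DP table for s1='cbedag' (len 6) and s2='egdfd' (len 5):
       e  g  d  f  d
    0  1  2  3  4  5
  c 1  1  2  3  4  5
  b 2  2  2  3  4  5
  e 3  2  3  3  4  5
  d 4  3  3  3  4  4
  a 5  4  4  4  4  5
  g 6  5  4  5  5  5
Edit distance = dp[6][5] = 5

5


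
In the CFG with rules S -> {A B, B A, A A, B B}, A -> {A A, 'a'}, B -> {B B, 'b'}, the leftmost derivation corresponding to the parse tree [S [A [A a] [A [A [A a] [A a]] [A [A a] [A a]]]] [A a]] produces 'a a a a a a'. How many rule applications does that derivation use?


Every bracketed nonterminal node [X ...] in the tree is produced by exactly one rule application.
Reading the tree off as a leftmost derivation:
  Step 1: S  =>  A A   (applied S -> A A)
  Step 2: A A  =>  A A A   (applied A -> A A)
  Step 3: A A A  =>  a A A   (applied A -> a)
  Step 4: a A A  =>  a A A A   (applied A -> A A)
  Step 5: a A A A  =>  a A A A A   (applied A -> A A)
  Step 6: a A A A A  =>  a a A A A   (applied A -> a)
  Step 7: a a A A A  =>  a a a A A   (applied A -> a)
  Step 8: a a a A A  =>  a a a A A A   (applied A -> A A)
  Step 9: a a a A A A  =>  a a a a A A   (applied A -> a)
  Step 10: a a a a A A  =>  a a a a a A   (applied A -> a)
  Step 11: a a a a a A  =>  a a a a a a   (applied A -> a)
Final yield: a a a a a a
Total rewrite steps: 11

11


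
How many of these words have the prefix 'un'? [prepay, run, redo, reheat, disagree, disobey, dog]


Checking each word for prefix 'un':
  'prepay' -> no (count: 0)
  'run' -> no (count: 0)
  'redo' -> no (count: 0)
  'reheat' -> no (count: 0)
  'disagree' -> no (count: 0)
  'disobey' -> no (count: 0)
  'dog' -> no (count: 0)
Total with prefix 'un': 0

0


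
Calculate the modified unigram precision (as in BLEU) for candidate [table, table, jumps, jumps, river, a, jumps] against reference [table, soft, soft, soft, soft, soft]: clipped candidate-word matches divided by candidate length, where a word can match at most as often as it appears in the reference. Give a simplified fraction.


Reference word counts: {'soft': 5, 'table': 1}
Checking each candidate word (with clipping):
  'table' -> in reference (ref count 1, used 1/1) -> match (matches: 1)
  'table' -> ref count 1 already used up (1/1) -> clipped, no match (matches: 1)
  'jumps' -> not in reference -> no match (matches: 1)
  'jumps' -> not in reference -> no match (matches: 1)
  'river' -> not in reference -> no match (matches: 1)
  'a' -> not in reference -> no match (matches: 1)
  'jumps' -> not in reference -> no match (matches: 1)
Clipped matches: 1, Candidate length: 7
Precision = 1/7

1/7


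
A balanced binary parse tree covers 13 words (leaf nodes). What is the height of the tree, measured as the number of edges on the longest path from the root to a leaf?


In a balanced binary tree with n leaves the deepest leaf is ceil(log2(n)) edges below the root.
log2(13) = 3.7004
ceil(3.7004) = 4
height (edges) = 4

4


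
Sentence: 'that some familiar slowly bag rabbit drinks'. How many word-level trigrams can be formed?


Word trigrams from [7] words:
  Trigram 1: (that some familiar)
  Trigram 2: (some familiar slowly)
  Trigram 3: (familiar slowly bag)
  Trigram 4: (slowly bag rabbit)
  Trigram 5: (bag rabbit drinks)
Total word trigrams: 7 - 2 = 5

5


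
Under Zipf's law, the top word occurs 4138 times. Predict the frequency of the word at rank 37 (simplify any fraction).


Zipf's law: freq(rank) = f1 / rank
f1 = 4138, rank = 37
freq = 4138 / 37
GCD(4138, 37) = 1
Simplified: 4138/37

4138/37


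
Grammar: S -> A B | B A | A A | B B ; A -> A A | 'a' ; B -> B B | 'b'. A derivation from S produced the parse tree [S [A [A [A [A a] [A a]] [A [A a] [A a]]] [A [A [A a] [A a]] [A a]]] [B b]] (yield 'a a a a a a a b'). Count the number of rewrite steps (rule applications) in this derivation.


Every bracketed nonterminal node [X ...] in the tree is produced by exactly one rule application.
Reading the tree off as a leftmost derivation:
  Step 1: S  =>  A B   (applied S -> A B)
  Step 2: A B  =>  A A B   (applied A -> A A)
  Step 3: A A B  =>  A A A B   (applied A -> A A)
  Step 4: A A A B  =>  A A A A B   (applied A -> A A)
  Step 5: A A A A B  =>  a A A A B   (applied A -> a)
  Step 6: a A A A B  =>  a a A A B   (applied A -> a)
  Step 7: a a A A B  =>  a a A A A B   (applied A -> A A)
  Step 8: a a A A A B  =>  a a a A A B   (applied A -> a)
  Step 9: a a a A A B  =>  a a a a A B   (applied A -> a)
  Step 10: a a a a A B  =>  a a a a A A B   (applied A -> A A)
  Step 11: a a a a A A B  =>  a a a a A A A B   (applied A -> A A)
  Step 12: a a a a A A A B  =>  a a a a a A A B   (applied A -> a)
  Step 13: a a a a a A A B  =>  a a a a a a A B   (applied A -> a)
  Step 14: a a a a a a A B  =>  a a a a a a a B   (applied A -> a)
  Step 15: a a a a a a a B  =>  a a a a a a a b   (applied B -> b)
Final yield: a a a a a a a b
Total rewrite steps: 15

15


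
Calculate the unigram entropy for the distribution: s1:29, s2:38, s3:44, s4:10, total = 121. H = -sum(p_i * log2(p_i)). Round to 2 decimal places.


Computing entropy H = -sum(p_i * log2(p_i)):
  s1: p = 29/121 = 0.2397, -p*log2(p) = 0.4939
  s2: p = 38/121 = 0.3140, -p*log2(p) = 0.5248
  s3: p = 44/121 = 0.3636, -p*log2(p) = 0.5307
  s4: p = 10/121 = 0.0826, -p*log2(p) = 0.2973
H = sum of terms = 1.8467
Rounded to 2 decimals: 1.85

1.85


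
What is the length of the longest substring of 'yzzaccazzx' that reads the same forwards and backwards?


Scanning 'yzzaccazzx' for palindromic substrings.
Substring at positions 1-8: 'zzaccazz'.
Check: reverse('zzaccazz') = 'zzaccazz' -> palindrome confirmed.
Neighbouring characters ('y' / 'x') break symmetry, so it cannot extend further.
No longer palindromic substring exists; longest length = 8

8


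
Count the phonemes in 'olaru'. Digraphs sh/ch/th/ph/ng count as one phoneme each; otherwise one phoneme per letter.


Parsing 'olaru' greedily, digraphs first:
  'o' -> vowel phoneme (phonemes so far: 1)
  'l' -> consonant phoneme (phonemes so far: 2)
  'a' -> vowel phoneme (phonemes so far: 3)
  'r' -> consonant phoneme (phonemes so far: 4)
  'u' -> vowel phoneme (phonemes so far: 5)
Total phonemes: 5

5


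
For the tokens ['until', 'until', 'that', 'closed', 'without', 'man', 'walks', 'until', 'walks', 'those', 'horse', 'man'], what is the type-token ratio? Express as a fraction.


Tokens: 12
Unique types: ('closed', 'horse', 'man', 'that', 'those', 'until', 'walks', 'without') = 8
TTR = 8/12
Simplify: divide both by 4 -> 2/3
TTR = 2/3

2/3


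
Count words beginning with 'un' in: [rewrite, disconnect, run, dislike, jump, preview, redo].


Checking each word for prefix 'un':
  'rewrite' -> no (count: 0)
  'disconnect' -> no (count: 0)
  'run' -> no (count: 0)
  'dislike' -> no (count: 0)
  'jump' -> no (count: 0)
  'preview' -> no (count: 0)
  'redo' -> no (count: 0)
Total with prefix 'un': 0

0


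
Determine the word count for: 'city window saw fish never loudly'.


Counting words by splitting on spaces:
  Word 1: 'city'
  Word 2: 'window'
  Word 3: 'saw'
  Word 4: 'fish'
  Word 5: 'never'
  Word 6: 'loudly'
Total words: 6

6


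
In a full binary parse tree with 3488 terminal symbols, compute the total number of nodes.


Leaf nodes (terminals): 3488
Internal nodes = n - 1 = 3488 - 1 = 3487
Total = leaves + internal = 3488 + 3487 = 6975

6975


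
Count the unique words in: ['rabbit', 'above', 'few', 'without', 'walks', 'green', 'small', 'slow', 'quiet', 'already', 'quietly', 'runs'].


Listing all tokens and tracking unique types:
  Token 1: 'rabbit' -> NEW (unique so far: 1)
  Token 2: 'above' -> NEW (unique so far: 2)
  Token 3: 'few' -> NEW (unique so far: 3)
  Token 4: 'without' -> NEW (unique so far: 4)
  Token 5: 'walks' -> NEW (unique so far: 5)
  Token 6: 'green' -> NEW (unique so far: 6)
  Token 7: 'small' -> NEW (unique so far: 7)
  Token 8: 'slow' -> NEW (unique so far: 8)
  Token 9: 'quiet' -> NEW (unique so far: 9)
  Token 10: 'already' -> NEW (unique so far: 10)
  Token 11: 'quietly' -> NEW (unique so far: 11)
  Token 12: 'runs' -> NEW (unique so far: 12)
Unique types: ('above', 'already', 'few', 'green', 'quiet', 'quietly', 'rabbit', 'runs', 'slow', 'small', 'walks', 'without')
Vocabulary size: 12

12


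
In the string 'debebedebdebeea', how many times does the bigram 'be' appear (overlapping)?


Scanning 'debebedebdebeea' for bigram 'be':
  Position 0: 'de' -> no
  Position 1: 'eb' -> no
  Position 2: 'be' -> MATCH
  Position 3: 'eb' -> no
  Position 4: 'be' -> MATCH
  Position 5: 'ed' -> no
  Position 6: 'de' -> no
  Position 7: 'eb' -> no
  Position 8: 'bd' -> no
  Position 9: 'de' -> no
  Position 10: 'eb' -> no
  Position 11: 'be' -> MATCH
  Position 12: 'ee' -> no
  Position 13: 'ea' -> no
Total matches: 3

3


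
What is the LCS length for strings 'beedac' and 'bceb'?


DP table for LCS of 'beedac' and 'bceb':
       b  c  e  b
    0  0  0  0  0
  b 0  1  1  1  1
  e 0  1  1  2  2
  e 0  1  1  2  2
  d 0  1  1  2  2
  a 0  1  1  2  2
  c 0  1  2  2  2
LCS: 'be'
LCS length = 2

2


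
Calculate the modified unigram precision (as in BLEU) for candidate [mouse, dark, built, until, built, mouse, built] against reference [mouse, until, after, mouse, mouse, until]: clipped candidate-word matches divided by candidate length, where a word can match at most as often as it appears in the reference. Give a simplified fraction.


Reference word counts: {'after': 1, 'mouse': 3, 'until': 2}
Checking each candidate word (with clipping):
  'mouse' -> in reference (ref count 3, used 1/3) -> match (matches: 1)
  'dark' -> not in reference -> no match (matches: 1)
  'built' -> not in reference -> no match (matches: 1)
  'until' -> in reference (ref count 2, used 1/2) -> match (matches: 2)
  'built' -> not in reference -> no match (matches: 2)
  'mouse' -> in reference (ref count 3, used 2/3) -> match (matches: 3)
  'built' -> not in reference -> no match (matches: 3)
Clipped matches: 3, Candidate length: 7
Precision = 3/7

3/7


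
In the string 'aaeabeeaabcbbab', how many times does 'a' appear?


Scanning 'aaeabeeaabcbbab' for 'a':
  Position 0: 'a' -> MATCH (count: 1)
  Position 1: 'a' -> MATCH (count: 2)
  Position 3: 'a' -> MATCH (count: 3)
  Position 7: 'a' -> MATCH (count: 4)
  Position 8: 'a' -> MATCH (count: 5)
  Position 13: 'a' -> MATCH (count: 6)
Total occurrences of 'a': 6

6


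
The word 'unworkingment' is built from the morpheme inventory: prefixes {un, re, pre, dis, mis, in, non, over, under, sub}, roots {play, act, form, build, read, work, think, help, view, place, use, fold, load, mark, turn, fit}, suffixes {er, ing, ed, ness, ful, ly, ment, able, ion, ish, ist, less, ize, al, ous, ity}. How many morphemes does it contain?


Segmenting 'unworkingment' against the inventory:
  'un' -> prefix (morpheme 1)
  'work' -> root (morpheme 2)
  'ing' -> suffix (morpheme 3)
  'ment' -> suffix (morpheme 4)
Total morphemes: 4

4


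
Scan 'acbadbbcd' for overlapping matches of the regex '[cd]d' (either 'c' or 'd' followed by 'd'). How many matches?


Pattern: [cd]d means either 'c' or 'd' followed by 'd'.
Scanning 'acbadbbcd' position-by-position:
  Pos 0: window 'ac' -> no
  Pos 1: window 'cb' -> no
  Pos 2: window 'ba' -> no
  Pos 3: window 'ad' -> no
  Pos 4: window 'db' -> no
  Pos 5: window 'bb' -> no
  Pos 6: window 'bc' -> no
  Pos 7: window 'cd' -> MATCH
  Pos 8: window 'd' -> no
Total matches: 1

1


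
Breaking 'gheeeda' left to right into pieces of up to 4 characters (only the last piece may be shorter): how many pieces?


'gheeeda' has 7 characters.
Chunking with max size 4:
  Chunk 1: 'ghee' (positions 0-3)
  Chunk 2: 'eda' (positions 4-6)
Total chunks: ceil(7 / 4) = 2

2


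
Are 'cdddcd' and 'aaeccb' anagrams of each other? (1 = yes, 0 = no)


Sort characters of 'cdddcd': 'ccdddd'
Sort characters of 'aaeccb': 'aabcce'
Sorted forms differ -> they are NOT anagrams
Result: 0

0


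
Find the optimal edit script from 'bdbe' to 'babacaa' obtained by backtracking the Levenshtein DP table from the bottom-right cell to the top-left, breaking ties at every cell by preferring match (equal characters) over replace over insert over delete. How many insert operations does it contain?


Edit distance = 5. Backtracking from cell (4, 7) with preference match > replace > insert > delete,
then listing the resulting alignment 'bdbe' -> 'babacaa' left to right:
  Step 1: keep 'b'
  Step 2: replace d->a
  Step 3: keep 'b'
  Step 4: insert 'a' [insertion #1]
  Step 5: insert 'c' [insertion #2]
  Step 6: insert 'a' [insertion #3]
  Step 7: replace e->a
Total insertions: 3

3


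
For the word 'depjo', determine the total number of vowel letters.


Scanning each character of 'depjo':
  Position 1: 'd' -> consonant (running count: 0)
  Position 2: 'e' -> vowel (running count: 1)
  Position 3: 'p' -> consonant (running count: 1)
  Position 4: 'j' -> consonant (running count: 1)
  Position 5: 'o' -> vowel (running count: 2)
Total vowels: 2

2


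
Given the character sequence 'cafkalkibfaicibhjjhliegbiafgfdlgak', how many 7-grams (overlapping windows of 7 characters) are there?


String 'cafkalkibfaicibhjjhliegbiafgfdlgak' has length L = 34.
Number of overlapping n-grams = L - n + 1
Substituting: 34 - 7 + 1 = 28

28


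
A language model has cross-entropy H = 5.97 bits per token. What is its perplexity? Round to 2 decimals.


Perplexity formula: PP = 2^H
H = 5.97
PP = 2^5.97
Decompose: 2^5.97 = 2^5 * 2^0.97
2^5 = 32, 2^0.97 ~ 1.9588406
PP ~ 32 * 1.9588406 = 62.6828992
Rounded to 2 decimals: 62.68

62.68


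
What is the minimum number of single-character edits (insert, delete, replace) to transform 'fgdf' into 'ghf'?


Building DP table for s1='fgdf' (len 4) and s2='ghf' (len 3):
       g  h  f
    0  1  2  3
  f 1  1  2  2
  g 2  1  2  3
  d 3  2  2  3
  f 4  3  3  2
Edit distance = dp[4][3] = 2

2


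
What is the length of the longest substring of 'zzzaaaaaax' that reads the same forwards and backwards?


Scanning 'zzzaaaaaax' for palindromic substrings.
Substring at positions 3-8: 'aaaaaa'.
Check: reverse('aaaaaa') = 'aaaaaa' -> palindrome confirmed.
Neighbouring characters ('z' / 'x') break symmetry, so it cannot extend further.
No longer palindromic substring exists; longest length = 6

6


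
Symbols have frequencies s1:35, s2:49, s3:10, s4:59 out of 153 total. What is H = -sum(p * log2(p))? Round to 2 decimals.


Computing entropy H = -sum(p_i * log2(p_i)):
  s1: p = 35/153 = 0.2288, -p*log2(p) = 0.4868
  s2: p = 49/153 = 0.3203, -p*log2(p) = 0.5261
  s3: p = 10/153 = 0.0654, -p*log2(p) = 0.2572
  s4: p = 59/153 = 0.3856, -p*log2(p) = 0.5301
H = sum of terms = 1.8002
Rounded to 2 decimals: 1.80

1.80


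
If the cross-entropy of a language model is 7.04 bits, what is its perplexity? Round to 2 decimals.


Perplexity formula: PP = 2^H
H = 7.04
PP = 2^7.04
Decompose: 2^7.04 = 2^7 * 2^0.04
2^7 = 128, 2^0.04 ~ 1.0281138
PP ~ 128 * 1.0281138 = 131.5985664
Rounded to 2 decimals: 131.60

131.60


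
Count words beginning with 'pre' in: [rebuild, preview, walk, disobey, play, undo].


Checking each word for prefix 'pre':
  'rebuild' -> no (count: 0)
  'preview' -> YES, starts with 'pre' (count: 1)
  'walk' -> no (count: 1)
  'disobey' -> no (count: 1)
  'play' -> no (count: 1)
  'undo' -> no (count: 1)
Total with prefix 'pre': 1

1


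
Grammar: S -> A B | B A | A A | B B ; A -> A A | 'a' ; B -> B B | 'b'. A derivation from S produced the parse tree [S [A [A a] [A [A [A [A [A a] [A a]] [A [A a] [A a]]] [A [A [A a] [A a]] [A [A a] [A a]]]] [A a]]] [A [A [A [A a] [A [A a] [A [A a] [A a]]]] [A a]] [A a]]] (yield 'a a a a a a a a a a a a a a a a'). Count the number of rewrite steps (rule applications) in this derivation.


Every bracketed nonterminal node [X ...] in the tree is produced by exactly one rule application.
Reading the tree off as a leftmost derivation:
  Step 1: S  =>  A A   (applied S -> A A)
  Step 2: A A  =>  A A A   (applied A -> A A)
  Step 3: A A A  =>  a A A   (applied A -> a)
  Step 4: a A A  =>  a A A A   (applied A -> A A)
  Step 5: a A A A  =>  a A A A A   (applied A -> A A)
  Step 6: a A A A A  =>  a A A A A A   (applied A -> A A)
  Step 7: a A A A A A  =>  a A A A A A A   (applied A -> A A)
  Step 8: a A A A A A A  =>  a a A A A A A   (applied A -> a)
  Step 9: a a A A A A A  =>  a a a A A A A   (applied A -> a)
  Step 10: a a a A A A A  =>  a a a A A A A A   (applied A -> A A)
  Step 11: a a a A A A A A  =>  a a a a A A A A   (applied A -> a)
  Step 12: a a a a A A A A  =>  a a a a a A A A   (applied A -> a)
  Step 13: a a a a a A A A  =>  a a a a a A A A A   (applied A -> A A)
  Step 14: a a a a a A A A A  =>  a a a a a A A A A A   (applied A -> A A)
  Step 15: a a a a a A A A A A  =>  a a a a a a A A A A   (applied A -> a)
  Step 16: a a a a a a A A A A  =>  a a a a a a a A A A   (applied A -> a)
  Step 17: a a a a a a a A A A  =>  a a a a a a a A A A A   (applied A -> A A)
  Step 18: a a a a a a a A A A A  =>  a a a a a a a a A A A   (applied A -> a)
  Step 19: a a a a a a a a A A A  =>  a a a a a a a a a A A   (applied A -> a)
  Step 20: a a a a a a a a a A A  =>  a a a a a a a a a a A   (applied A -> a)
  Step 21: a a a a a a a a a a A  =>  a a a a a a a a a a A A   (applied A -> A A)
  Step 22: a a a a a a a a a a A A  =>  a a a a a a a a a a A A A   (applied A -> A A)
  Step 23: a a a a a a a a a a A A A  =>  a a a a a a a a a a A A A A   (applied A -> A A)
  Step 24: a a a a a a a a a a A A A A  =>  a a a a a a a a a a a A A A   (applied A -> a)
  Step 25: a a a a a a a a a a a A A A  =>  a a a a a a a a a a a A A A A   (applied A -> A A)
  Step 26: a a a a a a a a a a a A A A A  =>  a a a a a a a a a a a a A A A   (applied A -> a)
  Step 27: a a a a a a a a a a a a A A A  =>  a a a a a a a a a a a a A A A A   (applied A -> A A)
  Step 28: a a a a a a a a a a a a A A A A  =>  a a a a a a a a a a a a a A A A   (applied A -> a)
  Step 29: a a a a a a a a a a a a a A A A  =>  a a a a a a a a a a a a a a A A   (applied A -> a)
  Step 30: a a a a a a a a a a a a a a A A  =>  a a a a a a a a a a a a a a a A   (applied A -> a)
  Step 31: a a a a a a a a a a a a a a a A  =>  a a a a a a a a a a a a a a a a   (applied A -> a)
Final yield: a a a a a a a a a a a a a a a a
Total rewrite steps: 31

31


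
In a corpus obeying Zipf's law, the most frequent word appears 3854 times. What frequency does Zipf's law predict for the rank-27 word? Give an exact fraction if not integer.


Zipf's law: freq(rank) = f1 / rank
f1 = 3854, rank = 27
freq = 3854 / 27
GCD(3854, 27) = 1
Simplified: 3854/27

3854/27


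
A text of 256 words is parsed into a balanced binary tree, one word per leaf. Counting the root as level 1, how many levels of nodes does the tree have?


In a balanced binary tree with n leaves the deepest leaf is ceil(log2(n)) edges below the root,
so counting node levels inclusive of root and leaves gives ceil(log2(n)) + 1 levels.
log2(256) = 8.0000
ceil(8.0000) = 8
levels = 8 + 1 = 9

9


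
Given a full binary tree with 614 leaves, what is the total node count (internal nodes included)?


Leaf nodes (terminals): 614
Internal nodes = n - 1 = 614 - 1 = 613
Total = leaves + internal = 614 + 613 = 1227

1227


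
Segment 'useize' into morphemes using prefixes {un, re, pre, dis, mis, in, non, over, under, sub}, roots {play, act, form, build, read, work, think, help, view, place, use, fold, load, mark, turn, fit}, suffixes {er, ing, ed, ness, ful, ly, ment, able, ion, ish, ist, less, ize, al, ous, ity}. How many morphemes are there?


Segmenting 'useize' against the inventory:
  'use' -> root (morpheme 1)
  'ize' -> suffix (morpheme 2)
Total morphemes: 2

2


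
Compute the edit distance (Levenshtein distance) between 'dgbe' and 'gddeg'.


Building DP table for s1='dgbe' (len 4) and s2='gddeg' (len 5):
       g  d  d  e  g
    0  1  2  3  4  5
  d 1  1  1  2  3  4
  g 2  1  2  2  3  3
  b 3  2  2  3  3  4
  e 4  3  3  3  3  4
Edit distance = dp[4][5] = 4

4


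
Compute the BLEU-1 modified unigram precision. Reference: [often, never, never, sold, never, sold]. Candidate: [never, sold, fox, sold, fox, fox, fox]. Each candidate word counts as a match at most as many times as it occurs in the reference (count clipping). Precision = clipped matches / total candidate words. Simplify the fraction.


Reference word counts: {'never': 3, 'often': 1, 'sold': 2}
Checking each candidate word (with clipping):
  'never' -> in reference (ref count 3, used 1/3) -> match (matches: 1)
  'sold' -> in reference (ref count 2, used 1/2) -> match (matches: 2)
  'fox' -> not in reference -> no match (matches: 2)
  'sold' -> in reference (ref count 2, used 2/2) -> match (matches: 3)
  'fox' -> not in reference -> no match (matches: 3)
  'fox' -> not in reference -> no match (matches: 3)
  'fox' -> not in reference -> no match (matches: 3)
Clipped matches: 3, Candidate length: 7
Precision = 3/7

3/7


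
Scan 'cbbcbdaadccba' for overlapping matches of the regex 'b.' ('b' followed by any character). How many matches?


Pattern: b. means 'b' followed by any character.
Scanning 'cbbcbdaadccba' position-by-position:
  Pos 0: window 'cb' -> no
  Pos 1: window 'bb' -> MATCH
  Pos 2: window 'bc' -> MATCH
  Pos 3: window 'cb' -> no
  Pos 4: window 'bd' -> MATCH
  Pos 5: window 'da' -> no
  Pos 6: window 'aa' -> no
  Pos 7: window 'ad' -> no
  Pos 8: window 'dc' -> no
  Pos 9: window 'cc' -> no
  Pos 10: window 'cb' -> no
  Pos 11: window 'ba' -> MATCH
  Pos 12: window 'a' -> no
Total matches: 4

4


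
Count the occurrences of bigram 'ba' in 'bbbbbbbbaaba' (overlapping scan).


Scanning 'bbbbbbbbaaba' for bigram 'ba':
  Position 0: 'bb' -> no
  Position 1: 'bb' -> no
  Position 2: 'bb' -> no
  Position 3: 'bb' -> no
  Position 4: 'bb' -> no
  Position 5: 'bb' -> no
  Position 6: 'bb' -> no
  Position 7: 'ba' -> MATCH
  Position 8: 'aa' -> no
  Position 9: 'ab' -> no
  Position 10: 'ba' -> MATCH
Total matches: 2

2


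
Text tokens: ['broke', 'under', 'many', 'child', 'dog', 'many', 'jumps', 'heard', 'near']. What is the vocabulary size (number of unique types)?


Listing all tokens and tracking unique types:
  Token 1: 'broke' -> NEW (unique so far: 1)
  Token 2: 'under' -> NEW (unique so far: 2)
  Token 3: 'many' -> NEW (unique so far: 3)
  Token 4: 'child' -> NEW (unique so far: 4)
  Token 5: 'dog' -> NEW (unique so far: 5)
  Token 6: 'many' -> duplicate (unique so far: 5)
  Token 7: 'jumps' -> NEW (unique so far: 6)
  Token 8: 'heard' -> NEW (unique so far: 7)
  Token 9: 'near' -> NEW (unique so far: 8)
Unique types: ('broke', 'child', 'dog', 'heard', 'jumps', 'many', 'near', 'under')
Vocabulary size: 8

8


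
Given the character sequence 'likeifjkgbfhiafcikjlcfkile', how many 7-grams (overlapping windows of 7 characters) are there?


String 'likeifjkgbfhiafcikjlcfkile' has length L = 26.
Number of overlapping n-grams = L - n + 1
Substituting: 26 - 7 + 1 = 20

20


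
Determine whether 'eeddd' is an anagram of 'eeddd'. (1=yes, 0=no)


Sort characters of 'eeddd': 'dddee'
Sort characters of 'eeddd': 'dddee'
Sorted forms match -> they ARE anagrams
Result: 1

1


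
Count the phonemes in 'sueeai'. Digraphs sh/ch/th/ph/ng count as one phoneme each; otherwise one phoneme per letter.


Parsing 'sueeai' greedily, digraphs first:
  's' -> consonant phoneme (phonemes so far: 1)
  'u' -> vowel phoneme (phonemes so far: 2)
  'e' -> vowel phoneme (phonemes so far: 3)
  'e' -> vowel phoneme (phonemes so far: 4)
  'a' -> vowel phoneme (phonemes so far: 5)
  'i' -> vowel phoneme (phonemes so far: 6)
Total phonemes: 6

6


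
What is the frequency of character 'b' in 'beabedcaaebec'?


Scanning 'beabedcaaebec' for 'b':
  Position 0: 'b' -> MATCH (count: 1)
  Position 3: 'b' -> MATCH (count: 2)
  Position 10: 'b' -> MATCH (count: 3)
Total occurrences of 'b': 3

3


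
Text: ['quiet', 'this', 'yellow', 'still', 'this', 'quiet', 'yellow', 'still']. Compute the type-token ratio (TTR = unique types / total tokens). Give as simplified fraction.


Tokens: 8
Unique types: ('quiet', 'still', 'this', 'yellow') = 4
TTR = 4/8
Simplify: divide both by 4 -> 1/2
TTR = 1/2

1/2


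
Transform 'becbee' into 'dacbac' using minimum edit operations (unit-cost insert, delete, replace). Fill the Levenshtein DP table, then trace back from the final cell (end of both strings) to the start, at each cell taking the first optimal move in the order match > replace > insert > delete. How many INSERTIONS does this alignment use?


Edit distance = 4. Backtracking from cell (6, 6) with preference match > replace > insert > delete,
then listing the resulting alignment 'becbee' -> 'dacbac' left to right:
  Step 1: replace b->d
  Step 2: replace e->a
  Step 3: keep 'c'
  Step 4: keep 'b'
  Step 5: replace e->a
  Step 6: replace e->c
Total insertions: 0

0


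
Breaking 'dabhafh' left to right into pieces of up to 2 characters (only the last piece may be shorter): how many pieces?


'dabhafh' has 7 characters.
Chunking with max size 2:
  Chunk 1: 'da' (positions 0-1)
  Chunk 2: 'bh' (positions 2-3)
  Chunk 3: 'af' (positions 4-5)
  Chunk 4: 'h' (positions 6-6)
Total chunks: ceil(7 / 2) = 4

4


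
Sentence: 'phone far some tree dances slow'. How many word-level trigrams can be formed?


Word trigrams from [6] words:
  Trigram 1: (phone far some)
  Trigram 2: (far some tree)
  Trigram 3: (some tree dances)
  Trigram 4: (tree dances slow)
Total word trigrams: 6 - 2 = 4

4


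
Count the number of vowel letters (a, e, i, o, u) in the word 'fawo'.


Scanning each character of 'fawo':
  Position 1: 'f' -> consonant (running count: 0)
  Position 2: 'a' -> vowel (running count: 1)
  Position 3: 'w' -> consonant (running count: 1)
  Position 4: 'o' -> vowel (running count: 2)
Total vowels: 2

2


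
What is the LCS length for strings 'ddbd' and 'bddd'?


DP table for LCS of 'ddbd' and 'bddd':
       b  d  d  d
    0  0  0  0  0
  d 0  0  1  1  1
  d 0  0  1  2  2
  b 0  1  1  2  2
  d 0  1  2  2  3
LCS: 'ddd'
LCS length = 3

3


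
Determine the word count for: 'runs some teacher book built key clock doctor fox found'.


Counting words by splitting on spaces:
  Word 1: 'runs'
  Word 2: 'some'
  Word 3: 'teacher'
  Word 4: 'book'
  Word 5: 'built'
  Word 6: 'key'
  Word 7: 'clock'
  Word 8: 'doctor'
  Word 9: 'fox'
  Word 10: 'found'
Total words: 10

10


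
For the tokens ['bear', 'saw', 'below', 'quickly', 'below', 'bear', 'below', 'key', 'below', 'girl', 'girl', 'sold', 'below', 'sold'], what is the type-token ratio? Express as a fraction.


Tokens: 14
Unique types: ('bear', 'below', 'girl', 'key', 'quickly', 'saw', 'sold') = 7
TTR = 7/14
Simplify: divide both by 7 -> 1/2
TTR = 1/2

1/2


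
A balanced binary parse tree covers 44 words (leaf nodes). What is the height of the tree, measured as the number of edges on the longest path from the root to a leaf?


In a balanced binary tree with n leaves the deepest leaf is ceil(log2(n)) edges below the root.
log2(44) = 5.4594
ceil(5.4594) = 6
height (edges) = 6

6


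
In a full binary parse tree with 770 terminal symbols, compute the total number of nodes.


Leaf nodes (terminals): 770
Internal nodes = n - 1 = 770 - 1 = 769
Total = leaves + internal = 770 + 769 = 1539

1539


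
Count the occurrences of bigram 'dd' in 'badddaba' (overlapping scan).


Scanning 'badddaba' for bigram 'dd':
  Position 0: 'ba' -> no
  Position 1: 'ad' -> no
  Position 2: 'dd' -> MATCH
  Position 3: 'dd' -> MATCH
  Position 4: 'da' -> no
  Position 5: 'ab' -> no
  Position 6: 'ba' -> no
Total matches: 2

2


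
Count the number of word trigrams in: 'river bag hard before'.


Word trigrams from [4] words:
  Trigram 1: (river bag hard)
  Trigram 2: (bag hard before)
Total word trigrams: 4 - 2 = 2

2


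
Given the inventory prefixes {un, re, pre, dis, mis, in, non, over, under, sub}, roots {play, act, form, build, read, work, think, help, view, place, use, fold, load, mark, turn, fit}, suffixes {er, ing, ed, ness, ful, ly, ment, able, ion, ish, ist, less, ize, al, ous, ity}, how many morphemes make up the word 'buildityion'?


Segmenting 'buildityion' against the inventory:
  'build' -> root (morpheme 1)
  'ity' -> suffix (morpheme 2)
  'ion' -> suffix (morpheme 3)
Total morphemes: 3

3


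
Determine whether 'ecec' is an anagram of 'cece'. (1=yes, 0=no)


Sort characters of 'ecec': 'ccee'
Sort characters of 'cece': 'ccee'
Sorted forms match -> they ARE anagrams
Result: 1

1


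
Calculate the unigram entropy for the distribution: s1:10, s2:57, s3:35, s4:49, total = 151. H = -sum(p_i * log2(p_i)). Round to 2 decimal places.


Computing entropy H = -sum(p_i * log2(p_i)):
  s1: p = 10/151 = 0.0662, -p*log2(p) = 0.2594
  s2: p = 57/151 = 0.3775, -p*log2(p) = 0.5306
  s3: p = 35/151 = 0.2318, -p*log2(p) = 0.4889
  s4: p = 49/151 = 0.3245, -p*log2(p) = 0.5269
H = sum of terms = 1.8058
Rounded to 2 decimals: 1.81

1.81


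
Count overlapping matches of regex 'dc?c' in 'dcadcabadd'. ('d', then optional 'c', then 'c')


Pattern: dc?c means 'd', then optional 'c', then 'c'.
Scanning 'dcadcabadd' position-by-position:
  Pos 0: window 'dca' -> MATCH
  Pos 1: window 'cad' -> no
  Pos 2: window 'adc' -> no
  Pos 3: window 'dca' -> MATCH
  Pos 4: window 'cab' -> no
  Pos 5: window 'aba' -> no
  Pos 6: window 'bad' -> no
  Pos 7: window 'add' -> no
  Pos 8: window 'dd' -> no
  Pos 9: window 'd' -> no
Total matches: 2

2


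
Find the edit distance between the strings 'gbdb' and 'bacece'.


Building DP table for s1='gbdb' (len 4) and s2='bacece' (len 6):
       b  a  c  e  c  e
    0  1  2  3  4  5  6
  g 1  1  2  3  4  5  6
  b 2  1  2  3  4  5  6
  d 3  2  2  3  4  5  6
  b 4  3  3  3  4  5  6
Edit distance = dp[4][6] = 6

6


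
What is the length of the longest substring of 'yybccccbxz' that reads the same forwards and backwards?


Scanning 'yybccccbxz' for palindromic substrings.
Substring at positions 2-7: 'bccccb'.
Check: reverse('bccccb') = 'bccccb' -> palindrome confirmed.
Neighbouring characters ('y' / 'x') break symmetry, so it cannot extend further.
No longer palindromic substring exists; longest length = 6

6


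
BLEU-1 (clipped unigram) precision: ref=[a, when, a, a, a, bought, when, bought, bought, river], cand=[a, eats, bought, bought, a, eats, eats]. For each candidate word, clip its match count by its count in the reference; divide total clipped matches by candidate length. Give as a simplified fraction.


Reference word counts: {'a': 4, 'bought': 3, 'river': 1, 'when': 2}
Checking each candidate word (with clipping):
  'a' -> in reference (ref count 4, used 1/4) -> match (matches: 1)
  'eats' -> not in reference -> no match (matches: 1)
  'bought' -> in reference (ref count 3, used 1/3) -> match (matches: 2)
  'bought' -> in reference (ref count 3, used 2/3) -> match (matches: 3)
  'a' -> in reference (ref count 4, used 2/4) -> match (matches: 4)
  'eats' -> not in reference -> no match (matches: 4)
  'eats' -> not in reference -> no match (matches: 4)
Clipped matches: 4, Candidate length: 7
Precision = 4/7

4/7


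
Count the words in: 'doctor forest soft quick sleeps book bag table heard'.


Counting words by splitting on spaces:
  Word 1: 'doctor'
  Word 2: 'forest'
  Word 3: 'soft'
  Word 4: 'quick'
  Word 5: 'sleeps'
  Word 6: 'book'
  Word 7: 'bag'
  Word 8: 'table'
  Word 9: 'heard'
Total words: 9

9


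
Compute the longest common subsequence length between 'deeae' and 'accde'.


DP table for LCS of 'deeae' and 'accde':
       a  c  c  d  e
    0  0  0  0  0  0
  d 0  0  0  0  1  1
  e 0  0  0  0  1  2
  e 0  0  0  0  1  2
  a 0  1  1  1  1  2
  e 0  1  1  1  1  2
LCS: 'de'
LCS length = 2

2


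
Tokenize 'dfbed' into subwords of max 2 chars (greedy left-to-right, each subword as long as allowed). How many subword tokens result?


'dfbed' has 5 characters.
Chunking with max size 2:
  Chunk 1: 'df' (positions 0-1)
  Chunk 2: 'be' (positions 2-3)
  Chunk 3: 'd' (positions 4-4)
Total chunks: ceil(5 / 2) = 3

3


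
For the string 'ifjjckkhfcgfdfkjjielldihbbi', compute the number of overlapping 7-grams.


String 'ifjjckkhfcgfdfkjjielldihbbi' has length L = 27.
Number of overlapping n-grams = L - n + 1
Substituting: 27 - 7 + 1 = 21

21


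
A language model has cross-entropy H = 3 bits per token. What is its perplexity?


Perplexity formula: PP = 2^H
H = 3
PP = 2^3
Steps: 2^1 = 2, 2^2 = 4, 2^3 = 8
PP = 8

8


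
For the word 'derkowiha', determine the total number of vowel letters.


Scanning each character of 'derkowiha':
  Position 1: 'd' -> consonant (running count: 0)
  Position 2: 'e' -> vowel (running count: 1)
  Position 3: 'r' -> consonant (running count: 1)
  Position 4: 'k' -> consonant (running count: 1)
  Position 5: 'o' -> vowel (running count: 2)
  Position 6: 'w' -> consonant (running count: 2)
  Position 7: 'i' -> vowel (running count: 3)
  Position 8: 'h' -> consonant (running count: 3)
  Position 9: 'a' -> vowel (running count: 4)
Total vowels: 4

4


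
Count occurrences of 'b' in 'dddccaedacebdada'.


Scanning 'dddccaedacebdada' for 'b':
  Position 11: 'b' -> MATCH (count: 1)
Total occurrences of 'b': 1

1


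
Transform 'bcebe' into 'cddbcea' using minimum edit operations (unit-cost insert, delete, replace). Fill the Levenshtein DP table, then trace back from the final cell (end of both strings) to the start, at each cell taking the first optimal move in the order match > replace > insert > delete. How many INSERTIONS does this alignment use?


Edit distance = 5. Backtracking from cell (5, 7) with preference match > replace > insert > delete,
then listing the resulting alignment 'bcebe' -> 'cddbcea' left to right:
  Step 1: insert 'c' [insertion #1]
  Step 2: insert 'd' [insertion #2]
  Step 3: insert 'd' [insertion #3]
  Step 4: keep 'b'
  Step 5: keep 'c'
  Step 6: keep 'e'
  Step 7: delete 'b'
  Step 8: replace e->a
Total insertions: 3

3


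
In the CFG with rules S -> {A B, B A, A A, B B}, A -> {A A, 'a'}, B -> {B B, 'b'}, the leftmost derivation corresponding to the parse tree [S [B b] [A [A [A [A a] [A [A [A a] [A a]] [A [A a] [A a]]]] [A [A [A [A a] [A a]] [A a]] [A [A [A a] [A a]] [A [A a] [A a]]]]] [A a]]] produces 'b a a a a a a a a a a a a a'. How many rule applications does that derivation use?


Every bracketed nonterminal node [X ...] in the tree is produced by exactly one rule application.
Reading the tree off as a leftmost derivation:
  Step 1: S  =>  B A   (applied S -> B A)
  Step 2: B A  =>  b A   (applied B -> b)
  Step 3: b A  =>  b A A   (applied A -> A A)
  Step 4: b A A  =>  b A A A   (applied A -> A A)
  Step 5: b A A A  =>  b A A A A   (applied A -> A A)
  Step 6: b A A A A  =>  b a A A A   (applied A -> a)
  Step 7: b a A A A  =>  b a A A A A   (applied A -> A A)
  Step 8: b a A A A A  =>  b a A A A A A   (applied A -> A A)
  Step 9: b a A A A A A  =>  b a a A A A A   (applied A -> a)
  Step 10: b a a A A A A  =>  b a a a A A A   (applied A -> a)
  Step 11: b a a a A A A  =>  b a a a A A A A   (applied A -> A A)
  Step 12: b a a a A A A A  =>  b a a a a A A A   (applied A -> a)
  Step 13: b a a a a A A A  =>  b a a a a a A A   (applied A -> a)
  Step 14: b a a a a a A A  =>  b a a a a a A A A   (applied A -> A A)
  Step 15: b a a a a a A A A  =>  b a a a a a A A A A   (applied A -> A A)
  Step 16: b a a a a a A A A A  =>  b a a a a a A A A A A   (applied A -> A A)
  Step 17: b a a a a a A A A A A  =>  b a a a a a a A A A A   (applied A -> a)
  Step 18: b a a a a a a A A A A  =>  b a a a a a a a A A A   (applied A -> a)
  Step 19: b a a a a a a a A A A  =>  b a a a a a a a a A A   (applied A -> a)
  Step 20: b a a a a a a a a A A  =>  b a a a a a a a a A A A   (applied A -> A A)
  Step 21: b a a a a a a a a A A A  =>  b a a a a a a a a A A A A   (applied A -> A A)
  Step 22: b a a a a a a a a A A A A  =>  b a a a a a a a a a A A A   (applied A -> a)
  Step 23: b a a a a a a a a a A A A  =>  b a a a a a a a a a a A A   (applied A -> a)
  Step 24: b a a a a a a a a a a A A  =>  b a a a a a a a a a a A A A   (applied A -> A A)
  Step 25: b a a a a a a a a a a A A A  =>  b a a a a a a a a a a a A A   (applied A -> a)
  Step 26: b a a a a a a a a a a a A A  =>  b a a a a a a a a a a a a A   (applied A -> a)
  Step 27: b a a a a a a a a a a a a A  =>  b a a a a a a a a a a a a a   (applied A -> a)
Final yield: b a a a a a a a a a a a a a
Total rewrite steps: 27

27


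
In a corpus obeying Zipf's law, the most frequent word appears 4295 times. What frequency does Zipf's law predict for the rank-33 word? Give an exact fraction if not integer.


Zipf's law: freq(rank) = f1 / rank
f1 = 4295, rank = 33
freq = 4295 / 33
GCD(4295, 33) = 1
Simplified: 4295/33

4295/33


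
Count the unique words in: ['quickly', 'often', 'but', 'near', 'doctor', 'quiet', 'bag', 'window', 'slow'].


Listing all tokens and tracking unique types:
  Token 1: 'quickly' -> NEW (unique so far: 1)
  Token 2: 'often' -> NEW (unique so far: 2)
  Token 3: 'but' -> NEW (unique so far: 3)
  Token 4: 'near' -> NEW (unique so far: 4)
  Token 5: 'doctor' -> NEW (unique so far: 5)
  Token 6: 'quiet' -> NEW (unique so far: 6)
  Token 7: 'bag' -> NEW (unique so far: 7)
  Token 8: 'window' -> NEW (unique so far: 8)
  Token 9: 'slow' -> NEW (unique so far: 9)
Unique types: ('bag', 'but', 'doctor', 'near', 'often', 'quickly', 'quiet', 'slow', 'window')
Vocabulary size: 9

9


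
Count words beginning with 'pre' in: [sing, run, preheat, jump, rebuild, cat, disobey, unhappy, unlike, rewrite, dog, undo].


Checking each word for prefix 'pre':
  'sing' -> no (count: 0)
  'run' -> no (count: 0)
  'preheat' -> YES, starts with 'pre' (count: 1)
  'jump' -> no (count: 1)
  'rebuild' -> no (count: 1)
  'cat' -> no (count: 1)
  'disobey' -> no (count: 1)
  'unhappy' -> no (count: 1)
  'unlike' -> no (count: 1)
  'rewrite' -> no (count: 1)
  'dog' -> no (count: 1)
  'undo' -> no (count: 1)
Total with prefix 'pre': 1

1


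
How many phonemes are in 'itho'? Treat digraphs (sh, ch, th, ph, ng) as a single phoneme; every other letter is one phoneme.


Parsing 'itho' greedily, digraphs first:
  'i' -> vowel phoneme (phonemes so far: 1)
  'th' -> digraph (1 consonant phoneme) (phonemes so far: 2)
  'o' -> vowel phoneme (phonemes so far: 3)
Total phonemes: 3

3


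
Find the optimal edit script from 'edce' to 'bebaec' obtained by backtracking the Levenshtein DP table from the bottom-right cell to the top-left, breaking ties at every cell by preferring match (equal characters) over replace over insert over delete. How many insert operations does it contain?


Edit distance = 4. Backtracking from cell (4, 6) with preference match > replace > insert > delete,
then listing the resulting alignment 'edce' -> 'bebaec' left to right:
  Step 1: insert 'b' [insertion #1]
  Step 2: keep 'e'
  Step 3: replace d->b
  Step 4: replace c->a
  Step 5: keep 'e'
  Step 6: insert 'c' [insertion #2]
Total insertions: 2

2


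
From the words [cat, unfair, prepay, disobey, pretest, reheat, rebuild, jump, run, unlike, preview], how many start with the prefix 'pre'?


Checking each word for prefix 'pre':
  'cat' -> no (count: 0)
  'unfair' -> no (count: 0)
  'prepay' -> YES, starts with 'pre' (count: 1)
  'disobey' -> no (count: 1)
  'pretest' -> YES, starts with 'pre' (count: 2)
  'reheat' -> no (count: 2)
  'rebuild' -> no (count: 2)
  'jump' -> no (count: 2)
  'run' -> no (count: 2)
  'unlike' -> no (count: 2)
  'preview' -> YES, starts with 'pre' (count: 3)
Total with prefix 'pre': 3

3
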